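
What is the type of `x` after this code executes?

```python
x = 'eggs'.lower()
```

str.lower() returns str

str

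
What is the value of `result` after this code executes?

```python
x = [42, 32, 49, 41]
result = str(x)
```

x = [42, 32, 49, 41]; result = '[42, 32, 49, 41]'

'[42, 32, 49, 41]'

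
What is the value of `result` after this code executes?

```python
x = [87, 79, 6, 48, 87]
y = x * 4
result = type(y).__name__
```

x is list; y is list; result = 'list'

'list'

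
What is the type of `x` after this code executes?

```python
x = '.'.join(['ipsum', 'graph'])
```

str.join() returns str

str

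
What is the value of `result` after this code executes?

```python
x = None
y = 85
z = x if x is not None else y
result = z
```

x = None; y = 85; z = 85; result = 85

85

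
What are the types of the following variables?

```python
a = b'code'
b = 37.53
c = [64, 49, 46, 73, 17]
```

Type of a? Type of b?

a is assigned a bytes literal (b'...' prefix); b is assigned a number with a decimal point, so it is a float

bytes, float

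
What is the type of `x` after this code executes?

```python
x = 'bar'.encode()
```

str.encode() returns bytes

bytes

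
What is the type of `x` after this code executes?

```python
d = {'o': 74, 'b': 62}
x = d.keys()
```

.keys() returns dict_keys view

dict_keys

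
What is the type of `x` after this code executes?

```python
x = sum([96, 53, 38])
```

sum() of ints returns int

int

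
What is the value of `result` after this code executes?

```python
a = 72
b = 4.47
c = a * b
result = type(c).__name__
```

a is int; b is float; c is float; result = 'float'

'float'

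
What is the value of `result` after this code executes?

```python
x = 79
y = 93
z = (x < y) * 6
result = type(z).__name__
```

x is int; y is int; z is int; result = 'int'

'int'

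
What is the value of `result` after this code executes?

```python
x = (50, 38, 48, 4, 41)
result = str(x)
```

x = (50, 38, 48, 4, 41); result = '(50, 38, 48, 4, 41)'

'(50, 38, 48, 4, 41)'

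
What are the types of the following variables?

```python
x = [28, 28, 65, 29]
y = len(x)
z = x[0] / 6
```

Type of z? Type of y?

int / int = float; len() returns int

float, int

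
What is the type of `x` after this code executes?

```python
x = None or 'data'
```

'or' with None returns the other truthy value (str)

str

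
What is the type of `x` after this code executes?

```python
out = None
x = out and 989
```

'and' returns first falsy value (None)

NoneType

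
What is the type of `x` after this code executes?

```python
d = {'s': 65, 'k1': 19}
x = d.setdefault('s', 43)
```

dict.setdefault() returns the (existing or default) value

int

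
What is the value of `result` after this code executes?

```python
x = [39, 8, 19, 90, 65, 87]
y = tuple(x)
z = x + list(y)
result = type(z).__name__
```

x is list; y is tuple; z is list; result = 'list'

'list'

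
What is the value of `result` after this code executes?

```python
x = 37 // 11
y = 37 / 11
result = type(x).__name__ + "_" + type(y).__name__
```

x is int; y is float; result = 'int_float'

'int_float'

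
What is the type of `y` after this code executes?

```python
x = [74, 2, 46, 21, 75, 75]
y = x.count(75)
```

list.count() returns int

int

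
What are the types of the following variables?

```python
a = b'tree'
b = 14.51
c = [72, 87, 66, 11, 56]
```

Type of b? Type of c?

b is assigned a number with a decimal point, so it is a float; c is assigned a list literal (square brackets)

float, list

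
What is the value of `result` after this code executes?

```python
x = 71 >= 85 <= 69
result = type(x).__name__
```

x is bool; result = 'bool'

'bool'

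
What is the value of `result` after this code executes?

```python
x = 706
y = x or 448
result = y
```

x = 706; y = 706; result = 706

706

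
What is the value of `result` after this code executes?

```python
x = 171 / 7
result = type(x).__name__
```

x is float; result = 'float'

'float'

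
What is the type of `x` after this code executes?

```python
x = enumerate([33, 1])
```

enumerate() returns an enumerate object

enumerate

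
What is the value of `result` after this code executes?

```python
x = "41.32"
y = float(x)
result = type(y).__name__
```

x is str; y is float; result = 'float'

'float'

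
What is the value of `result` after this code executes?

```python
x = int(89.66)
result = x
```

x = 89; result = 89

89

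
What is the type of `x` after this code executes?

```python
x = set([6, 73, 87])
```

set() constructor returns set

set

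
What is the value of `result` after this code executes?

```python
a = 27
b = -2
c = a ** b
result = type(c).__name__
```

a is int; b is int; c is float; result = 'float'

'float'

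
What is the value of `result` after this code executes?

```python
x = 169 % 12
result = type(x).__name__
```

x is int; result = 'int'

'int'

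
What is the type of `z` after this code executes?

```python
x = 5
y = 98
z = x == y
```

Equality comparison returns bool

bool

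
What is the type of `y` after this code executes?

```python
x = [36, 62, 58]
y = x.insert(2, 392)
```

list.insert() returns None

NoneType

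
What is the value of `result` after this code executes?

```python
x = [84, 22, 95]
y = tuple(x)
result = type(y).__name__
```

x is list; y is tuple; result = 'tuple'

'tuple'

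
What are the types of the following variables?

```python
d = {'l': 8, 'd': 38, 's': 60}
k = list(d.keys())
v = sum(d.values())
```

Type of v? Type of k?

sum of ints is int; list() converts to list

int, list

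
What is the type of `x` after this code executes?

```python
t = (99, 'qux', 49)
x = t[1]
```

Index 1 of tuple is a str literal

str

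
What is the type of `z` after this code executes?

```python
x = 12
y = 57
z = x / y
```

int / int = float

float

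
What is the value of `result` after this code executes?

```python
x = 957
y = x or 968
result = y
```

x = 957; y = 957; result = 957

957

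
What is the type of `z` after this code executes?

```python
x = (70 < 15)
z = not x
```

'not' returns bool

bool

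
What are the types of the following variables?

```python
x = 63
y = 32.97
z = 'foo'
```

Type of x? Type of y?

x is assigned a bare integer (no decimal point), so it is an int; y is assigned a number with a decimal point, so it is a float

int, float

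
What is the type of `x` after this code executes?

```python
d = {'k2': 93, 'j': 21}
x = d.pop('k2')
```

dict.pop() returns the value

int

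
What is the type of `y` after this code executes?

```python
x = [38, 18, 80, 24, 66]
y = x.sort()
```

list.sort() returns None (mutates in place)

NoneType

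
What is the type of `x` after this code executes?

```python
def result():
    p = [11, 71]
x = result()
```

Function without return returns None

NoneType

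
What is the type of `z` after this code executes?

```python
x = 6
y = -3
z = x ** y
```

int ** negative = float

float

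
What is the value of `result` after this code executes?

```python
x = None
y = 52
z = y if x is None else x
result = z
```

x = None; y = 52; z = 52; result = 52

52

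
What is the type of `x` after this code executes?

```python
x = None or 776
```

'or' with None returns the other truthy value

int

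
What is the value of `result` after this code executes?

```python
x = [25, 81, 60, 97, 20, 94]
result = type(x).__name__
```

x is list; result = 'list'

'list'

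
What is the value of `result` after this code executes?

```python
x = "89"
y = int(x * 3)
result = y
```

x = '89'; y = 898989; result = 898989

898989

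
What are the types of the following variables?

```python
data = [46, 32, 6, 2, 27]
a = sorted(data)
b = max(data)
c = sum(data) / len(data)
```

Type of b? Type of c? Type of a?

max of ints returns int; int / int = float; sorted() returns list

int, float, list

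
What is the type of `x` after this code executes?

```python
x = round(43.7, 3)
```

round() with decimal places returns float

float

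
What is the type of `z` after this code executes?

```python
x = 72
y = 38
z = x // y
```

int // int = int

int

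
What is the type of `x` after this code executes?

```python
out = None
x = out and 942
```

'and' returns first falsy value (None)

NoneType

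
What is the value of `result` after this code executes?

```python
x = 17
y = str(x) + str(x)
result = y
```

x = 17; y = '1717'; result = '1717'

'1717'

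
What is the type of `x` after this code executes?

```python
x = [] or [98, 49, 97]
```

'or' returns first truthy value (list)

list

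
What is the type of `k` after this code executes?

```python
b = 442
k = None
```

None has type NoneType

NoneType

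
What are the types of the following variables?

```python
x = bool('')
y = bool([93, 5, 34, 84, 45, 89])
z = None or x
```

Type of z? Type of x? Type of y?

None or bool returns the bool; bool() returns bool; bool() returns bool

bool, bool, bool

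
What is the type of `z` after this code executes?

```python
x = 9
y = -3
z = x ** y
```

int ** negative = float

float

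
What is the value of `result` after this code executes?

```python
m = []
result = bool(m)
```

m = []; result = False

False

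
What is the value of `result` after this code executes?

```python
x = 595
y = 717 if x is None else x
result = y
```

x = 595; y = 595; result = 595

595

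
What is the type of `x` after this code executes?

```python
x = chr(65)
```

chr() returns str (single char)

str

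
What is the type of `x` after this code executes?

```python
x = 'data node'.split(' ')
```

str.split() returns list

list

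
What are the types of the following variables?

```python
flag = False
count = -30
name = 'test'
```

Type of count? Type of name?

count is assigned a bare integer (no decimal point), so it is an int; name is assigned a quoted string literal, so it is a str

int, str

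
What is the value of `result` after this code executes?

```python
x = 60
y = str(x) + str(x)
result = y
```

x = 60; y = '6060'; result = '6060'

'6060'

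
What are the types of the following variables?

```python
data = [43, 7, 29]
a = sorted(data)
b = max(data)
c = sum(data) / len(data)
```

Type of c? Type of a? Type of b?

int / int = float; sorted() returns list; max of ints returns int

float, list, int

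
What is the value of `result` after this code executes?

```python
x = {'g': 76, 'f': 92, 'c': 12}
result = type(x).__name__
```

x is dict; result = 'dict'

'dict'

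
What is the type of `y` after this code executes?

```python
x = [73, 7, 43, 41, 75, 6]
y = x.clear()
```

list.clear() returns None

NoneType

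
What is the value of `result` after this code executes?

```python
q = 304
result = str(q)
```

q = 304; result = '304'

'304'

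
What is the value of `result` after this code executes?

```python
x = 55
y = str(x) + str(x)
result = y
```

x = 55; y = '5555'; result = '5555'

'5555'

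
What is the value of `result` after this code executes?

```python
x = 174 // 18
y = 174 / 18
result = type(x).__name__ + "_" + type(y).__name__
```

x is int; y is float; result = 'int_float'

'int_float'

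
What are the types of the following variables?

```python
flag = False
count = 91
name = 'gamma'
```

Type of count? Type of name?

count is assigned a bare integer (no decimal point), so it is an int; name is assigned a quoted string literal, so it is a str

int, str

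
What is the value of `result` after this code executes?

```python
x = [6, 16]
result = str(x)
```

x = [6, 16]; result = '[6, 16]'

'[6, 16]'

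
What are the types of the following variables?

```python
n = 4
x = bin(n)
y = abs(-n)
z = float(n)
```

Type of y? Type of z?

abs() of int returns int; float() returns float

int, float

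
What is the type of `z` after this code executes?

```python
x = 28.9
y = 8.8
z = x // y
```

float // float = float

float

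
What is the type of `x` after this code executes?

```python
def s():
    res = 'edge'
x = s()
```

Function without return returns None

NoneType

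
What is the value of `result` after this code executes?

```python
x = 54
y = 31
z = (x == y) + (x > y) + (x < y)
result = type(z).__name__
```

x is int; y is int; z is int; result = 'int'

'int'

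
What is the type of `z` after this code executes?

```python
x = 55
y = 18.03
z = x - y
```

int - float = float

float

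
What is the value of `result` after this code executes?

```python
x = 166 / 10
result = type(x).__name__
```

x is float; result = 'float'

'float'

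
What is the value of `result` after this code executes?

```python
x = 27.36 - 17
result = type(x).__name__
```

x is float; result = 'float'

'float'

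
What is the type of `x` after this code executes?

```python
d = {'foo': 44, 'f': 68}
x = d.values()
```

.values() returns dict_values view

dict_values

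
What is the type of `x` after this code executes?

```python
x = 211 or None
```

'or' returns first truthy value

int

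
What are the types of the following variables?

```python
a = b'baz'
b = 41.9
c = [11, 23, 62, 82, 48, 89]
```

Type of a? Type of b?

a is assigned a bytes literal (b'...' prefix); b is assigned a number with a decimal point, so it is a float

bytes, float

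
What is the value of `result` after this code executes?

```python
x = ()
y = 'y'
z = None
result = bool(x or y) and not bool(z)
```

x = (); y = 'y'; z = None; result = True

True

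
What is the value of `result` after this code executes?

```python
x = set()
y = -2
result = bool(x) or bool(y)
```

x = set(); y = -2; result = True

True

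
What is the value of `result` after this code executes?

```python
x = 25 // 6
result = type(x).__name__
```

x is int; result = 'int'

'int'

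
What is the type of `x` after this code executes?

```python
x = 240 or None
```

'or' returns first truthy value

int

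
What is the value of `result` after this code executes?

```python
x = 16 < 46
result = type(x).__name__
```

x is bool; result = 'bool'

'bool'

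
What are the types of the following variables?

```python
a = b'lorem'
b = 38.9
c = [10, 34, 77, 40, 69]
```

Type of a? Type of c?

a is assigned a bytes literal (b'...' prefix); c is assigned a list literal (square brackets)

bytes, list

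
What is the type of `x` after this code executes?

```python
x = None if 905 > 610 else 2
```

905 > 610 is True, so the if branch is taken

NoneType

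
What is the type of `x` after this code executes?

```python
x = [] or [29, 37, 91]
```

'or' returns first truthy value (list)

list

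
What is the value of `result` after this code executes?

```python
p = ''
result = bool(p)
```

p = ''; result = False

False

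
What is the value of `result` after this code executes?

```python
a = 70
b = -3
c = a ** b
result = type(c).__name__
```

a is int; b is int; c is float; result = 'float'

'float'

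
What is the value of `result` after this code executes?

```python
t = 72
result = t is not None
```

t = 72; result = True

True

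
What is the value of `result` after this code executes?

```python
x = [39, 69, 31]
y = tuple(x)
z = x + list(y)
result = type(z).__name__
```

x is list; y is tuple; z is list; result = 'list'

'list'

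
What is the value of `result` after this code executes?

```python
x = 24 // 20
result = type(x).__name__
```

x is int; result = 'int'

'int'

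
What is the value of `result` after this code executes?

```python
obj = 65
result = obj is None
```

obj = 65; result = False

False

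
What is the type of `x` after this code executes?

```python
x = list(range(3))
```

list(range()) returns list

list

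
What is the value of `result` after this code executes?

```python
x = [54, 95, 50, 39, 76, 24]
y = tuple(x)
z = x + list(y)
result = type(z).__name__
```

x is list; y is tuple; z is list; result = 'list'

'list'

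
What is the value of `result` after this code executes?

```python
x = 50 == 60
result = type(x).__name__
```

x is bool; result = 'bool'

'bool'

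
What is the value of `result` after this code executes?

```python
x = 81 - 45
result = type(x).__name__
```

x is int; result = 'int'

'int'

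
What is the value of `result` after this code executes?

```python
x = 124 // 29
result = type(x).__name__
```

x is int; result = 'int'

'int'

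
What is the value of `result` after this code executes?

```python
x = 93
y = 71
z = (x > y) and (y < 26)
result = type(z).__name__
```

x is int; y is int; z is bool; result = 'bool'

'bool'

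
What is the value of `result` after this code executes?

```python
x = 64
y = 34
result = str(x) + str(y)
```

x = 64; y = 34; result = '6434'

'6434'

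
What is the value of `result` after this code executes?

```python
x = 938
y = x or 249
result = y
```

x = 938; y = 938; result = 938

938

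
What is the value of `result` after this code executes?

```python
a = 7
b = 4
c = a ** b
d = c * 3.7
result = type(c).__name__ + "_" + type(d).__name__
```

a is int; b is int; c is int; d is float; result = 'int_float'

'int_float'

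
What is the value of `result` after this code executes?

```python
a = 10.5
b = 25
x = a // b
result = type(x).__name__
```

a is float; b is int; x is float; result = 'float'

'float'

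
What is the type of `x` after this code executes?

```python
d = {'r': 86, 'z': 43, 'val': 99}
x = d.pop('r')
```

dict.pop() returns the value

int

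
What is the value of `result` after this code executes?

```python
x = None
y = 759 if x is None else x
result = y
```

x = None; y = 759; result = 759

759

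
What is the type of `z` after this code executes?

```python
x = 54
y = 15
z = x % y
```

int % int = int

int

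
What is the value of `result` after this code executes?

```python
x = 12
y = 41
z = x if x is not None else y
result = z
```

x = 12; y = 41; z = 12; result = 12

12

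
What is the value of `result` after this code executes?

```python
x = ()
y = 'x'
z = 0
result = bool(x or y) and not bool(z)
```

x = (); y = 'x'; z = 0; result = True

True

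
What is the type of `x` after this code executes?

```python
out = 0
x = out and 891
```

'and' returns first falsy value (0 is int)

int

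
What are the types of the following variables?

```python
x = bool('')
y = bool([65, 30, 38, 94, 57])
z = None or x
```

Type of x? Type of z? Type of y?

bool() returns bool; None or bool returns the bool; bool() returns bool

bool, bool, bool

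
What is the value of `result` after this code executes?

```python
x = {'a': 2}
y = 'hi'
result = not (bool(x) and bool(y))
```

x = {'a': 2}; y = 'hi'; result = False

False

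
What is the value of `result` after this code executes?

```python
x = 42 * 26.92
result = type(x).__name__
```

x is float; result = 'float'

'float'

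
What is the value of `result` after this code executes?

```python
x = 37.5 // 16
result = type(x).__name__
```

x is float; result = 'float'

'float'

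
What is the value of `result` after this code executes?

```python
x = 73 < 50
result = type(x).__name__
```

x is bool; result = 'bool'

'bool'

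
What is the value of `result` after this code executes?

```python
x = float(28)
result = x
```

x = 28.0; result = 28.0

28.0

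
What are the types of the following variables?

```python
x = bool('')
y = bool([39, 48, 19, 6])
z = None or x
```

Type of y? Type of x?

bool() returns bool; bool() returns bool

bool, bool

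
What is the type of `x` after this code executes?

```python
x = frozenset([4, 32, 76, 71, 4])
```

frozenset() returns frozenset

frozenset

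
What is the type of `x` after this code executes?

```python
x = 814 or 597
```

'or' returns first truthy value (int)

int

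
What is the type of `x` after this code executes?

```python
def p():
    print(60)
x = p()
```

Function without return returns None

NoneType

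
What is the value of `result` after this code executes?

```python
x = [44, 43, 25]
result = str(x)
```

x = [44, 43, 25]; result = '[44, 43, 25]'

'[44, 43, 25]'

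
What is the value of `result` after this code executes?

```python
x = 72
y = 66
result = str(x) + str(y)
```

x = 72; y = 66; result = '7266'

'7266'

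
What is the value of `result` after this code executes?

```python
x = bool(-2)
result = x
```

x = True; result = True

True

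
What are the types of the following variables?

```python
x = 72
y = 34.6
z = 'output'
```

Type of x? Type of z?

x is assigned a bare integer (no decimal point), so it is an int; z is assigned a quoted string literal, so it is a str

int, str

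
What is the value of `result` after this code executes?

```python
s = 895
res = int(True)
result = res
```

s = 895; res = 1; result = 1

1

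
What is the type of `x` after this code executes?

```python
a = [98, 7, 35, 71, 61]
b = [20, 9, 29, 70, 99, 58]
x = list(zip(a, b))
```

list(zip()) returns a list of tuples

list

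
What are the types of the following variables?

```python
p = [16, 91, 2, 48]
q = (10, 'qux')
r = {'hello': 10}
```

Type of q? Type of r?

q is assigned a tuple (parenthesized, comma-separated values); r is assigned a dict literal ({key: value})

tuple, dict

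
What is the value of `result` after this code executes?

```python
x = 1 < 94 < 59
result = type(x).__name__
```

x is bool; result = 'bool'

'bool'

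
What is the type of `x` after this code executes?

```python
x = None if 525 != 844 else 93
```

525 != 844 is True, so the if branch is taken

NoneType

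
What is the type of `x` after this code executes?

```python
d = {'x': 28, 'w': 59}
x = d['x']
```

Accessing dict[str, int] with str key returns int

int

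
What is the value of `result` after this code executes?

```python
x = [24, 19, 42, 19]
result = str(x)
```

x = [24, 19, 42, 19]; result = '[24, 19, 42, 19]'

'[24, 19, 42, 19]'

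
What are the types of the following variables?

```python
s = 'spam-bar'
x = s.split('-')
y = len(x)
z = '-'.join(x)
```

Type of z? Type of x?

str.join() returns str; str.split() returns list

str, list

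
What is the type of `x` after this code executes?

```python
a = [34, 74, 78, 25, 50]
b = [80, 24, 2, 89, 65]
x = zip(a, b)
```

zip() returns a zip object

zip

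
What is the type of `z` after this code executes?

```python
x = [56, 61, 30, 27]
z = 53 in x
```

'in' operator returns bool

bool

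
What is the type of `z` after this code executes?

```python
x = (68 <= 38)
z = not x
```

'not' returns bool

bool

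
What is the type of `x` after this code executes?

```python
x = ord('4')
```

ord() returns int (code point)

int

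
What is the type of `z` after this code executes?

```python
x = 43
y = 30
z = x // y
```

int // int = int

int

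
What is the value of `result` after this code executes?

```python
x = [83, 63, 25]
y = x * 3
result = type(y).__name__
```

x is list; y is list; result = 'list'

'list'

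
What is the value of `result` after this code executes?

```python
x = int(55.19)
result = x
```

x = 55; result = 55

55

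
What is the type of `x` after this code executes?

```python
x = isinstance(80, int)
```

isinstance() returns bool

bool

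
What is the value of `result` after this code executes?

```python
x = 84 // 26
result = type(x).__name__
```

x is int; result = 'int'

'int'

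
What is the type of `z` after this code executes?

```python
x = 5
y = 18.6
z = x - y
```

int - float = float

float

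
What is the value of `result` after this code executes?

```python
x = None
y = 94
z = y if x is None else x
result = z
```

x = None; y = 94; z = 94; result = 94

94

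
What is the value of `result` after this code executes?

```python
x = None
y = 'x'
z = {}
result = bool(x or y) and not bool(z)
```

x = None; y = 'x'; z = {}; result = True

True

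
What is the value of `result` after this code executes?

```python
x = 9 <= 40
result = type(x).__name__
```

x is bool; result = 'bool'

'bool'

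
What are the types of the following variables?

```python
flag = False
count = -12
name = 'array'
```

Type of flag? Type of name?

flag is assigned the constant False, which has type bool; name is assigned a quoted string literal, so it is a str

bool, str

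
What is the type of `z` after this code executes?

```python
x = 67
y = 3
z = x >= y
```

Comparison returns bool

bool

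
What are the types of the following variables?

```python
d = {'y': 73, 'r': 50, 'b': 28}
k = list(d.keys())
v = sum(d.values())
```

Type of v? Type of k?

sum of ints is int; list() converts to list

int, list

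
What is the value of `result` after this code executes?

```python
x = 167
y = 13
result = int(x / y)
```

x = 167; y = 13; result = 12

12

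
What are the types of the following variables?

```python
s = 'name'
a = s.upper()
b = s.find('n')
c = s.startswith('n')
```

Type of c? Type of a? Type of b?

startswith() returns bool; upper() returns str; find() returns int

bool, str, int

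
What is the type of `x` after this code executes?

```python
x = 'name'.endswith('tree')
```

str.endswith() returns bool

bool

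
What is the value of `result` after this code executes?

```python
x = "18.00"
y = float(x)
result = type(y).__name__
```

x is str; y is float; result = 'float'

'float'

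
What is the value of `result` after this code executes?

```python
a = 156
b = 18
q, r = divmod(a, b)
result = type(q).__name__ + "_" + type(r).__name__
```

a is int; b is int; q is int; r is int; result = 'int_int'

'int_int'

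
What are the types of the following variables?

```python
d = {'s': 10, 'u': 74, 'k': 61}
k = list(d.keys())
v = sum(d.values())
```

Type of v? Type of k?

sum of ints is int; list() converts to list

int, list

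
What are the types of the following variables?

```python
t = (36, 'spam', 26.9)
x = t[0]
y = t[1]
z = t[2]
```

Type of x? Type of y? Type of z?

tuple[0] is int; tuple[1] is str; tuple[2] is float

int, str, float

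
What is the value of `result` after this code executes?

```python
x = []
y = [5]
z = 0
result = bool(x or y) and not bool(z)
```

x = []; y = [5]; z = 0; result = True

True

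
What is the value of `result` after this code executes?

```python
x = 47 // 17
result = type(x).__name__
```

x is int; result = 'int'

'int'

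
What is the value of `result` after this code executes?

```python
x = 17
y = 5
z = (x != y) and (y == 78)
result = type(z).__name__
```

x is int; y is int; z is bool; result = 'bool'

'bool'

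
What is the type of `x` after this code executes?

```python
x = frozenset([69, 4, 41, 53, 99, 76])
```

frozenset() returns frozenset

frozenset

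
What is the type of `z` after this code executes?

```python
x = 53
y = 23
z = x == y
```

Equality comparison returns bool

bool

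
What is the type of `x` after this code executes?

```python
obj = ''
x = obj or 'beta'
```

'or' returns first truthy value (str)

str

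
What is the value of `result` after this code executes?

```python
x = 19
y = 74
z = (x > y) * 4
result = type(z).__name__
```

x is int; y is int; z is int; result = 'int'

'int'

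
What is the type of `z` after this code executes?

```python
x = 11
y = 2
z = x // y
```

int // int = int

int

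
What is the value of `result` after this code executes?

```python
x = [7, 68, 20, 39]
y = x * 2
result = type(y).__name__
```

x is list; y is list; result = 'list'

'list'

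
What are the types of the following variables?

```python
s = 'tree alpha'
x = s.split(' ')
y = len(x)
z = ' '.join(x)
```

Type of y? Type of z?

len() returns int; str.join() returns str

int, str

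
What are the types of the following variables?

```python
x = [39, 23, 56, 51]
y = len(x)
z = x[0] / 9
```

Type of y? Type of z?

len() returns int; int / int = float

int, float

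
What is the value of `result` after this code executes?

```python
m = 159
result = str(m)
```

m = 159; result = '159'

'159'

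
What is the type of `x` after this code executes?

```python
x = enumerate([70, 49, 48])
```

enumerate() returns an enumerate object

enumerate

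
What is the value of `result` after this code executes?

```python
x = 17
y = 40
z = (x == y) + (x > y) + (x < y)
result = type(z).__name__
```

x is int; y is int; z is int; result = 'int'

'int'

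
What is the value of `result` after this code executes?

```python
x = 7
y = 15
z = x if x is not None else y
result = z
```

x = 7; y = 15; z = 7; result = 7

7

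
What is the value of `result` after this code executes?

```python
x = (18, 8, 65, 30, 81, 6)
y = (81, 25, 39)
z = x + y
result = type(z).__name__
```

x is tuple; y is tuple; z is tuple; result = 'tuple'

'tuple'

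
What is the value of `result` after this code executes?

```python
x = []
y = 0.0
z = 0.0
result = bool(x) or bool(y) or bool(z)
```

x = []; y = 0.0; z = 0.0; result = False

False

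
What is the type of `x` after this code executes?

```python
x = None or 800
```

'or' with None returns the other truthy value

int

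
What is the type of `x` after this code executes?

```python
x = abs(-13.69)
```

abs() of float returns float

float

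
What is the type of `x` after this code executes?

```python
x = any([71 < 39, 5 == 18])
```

any() returns bool

bool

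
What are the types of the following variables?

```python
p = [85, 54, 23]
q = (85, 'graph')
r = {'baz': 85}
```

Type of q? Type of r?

q is assigned a tuple (parenthesized, comma-separated values); r is assigned a dict literal ({key: value})

tuple, dict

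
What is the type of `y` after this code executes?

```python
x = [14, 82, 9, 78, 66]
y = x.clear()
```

list.clear() returns None

NoneType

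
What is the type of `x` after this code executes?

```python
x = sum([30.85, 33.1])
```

sum() of floats returns float

float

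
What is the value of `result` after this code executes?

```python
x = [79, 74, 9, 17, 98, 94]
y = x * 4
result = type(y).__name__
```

x is list; y is list; result = 'list'

'list'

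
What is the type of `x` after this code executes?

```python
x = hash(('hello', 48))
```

hash() returns int

int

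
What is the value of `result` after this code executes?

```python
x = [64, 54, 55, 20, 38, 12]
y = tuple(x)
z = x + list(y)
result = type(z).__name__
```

x is list; y is tuple; z is list; result = 'list'

'list'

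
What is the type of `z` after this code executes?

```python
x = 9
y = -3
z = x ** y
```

int ** negative = float

float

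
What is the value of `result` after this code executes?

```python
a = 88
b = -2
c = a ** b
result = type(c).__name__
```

a is int; b is int; c is float; result = 'float'

'float'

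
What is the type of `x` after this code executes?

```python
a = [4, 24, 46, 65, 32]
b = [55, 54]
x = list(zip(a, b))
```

list(zip()) returns a list of tuples

list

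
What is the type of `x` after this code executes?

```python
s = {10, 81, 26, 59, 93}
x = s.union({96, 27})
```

set.union() returns a new set

set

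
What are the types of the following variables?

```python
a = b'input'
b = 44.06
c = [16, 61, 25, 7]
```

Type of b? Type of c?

b is assigned a number with a decimal point, so it is a float; c is assigned a list literal (square brackets)

float, list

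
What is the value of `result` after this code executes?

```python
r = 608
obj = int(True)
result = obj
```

r = 608; obj = 1; result = 1

1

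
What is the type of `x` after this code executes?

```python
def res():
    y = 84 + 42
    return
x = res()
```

Bare return returns None

NoneType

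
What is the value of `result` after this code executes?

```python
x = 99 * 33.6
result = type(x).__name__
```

x is float; result = 'float'

'float'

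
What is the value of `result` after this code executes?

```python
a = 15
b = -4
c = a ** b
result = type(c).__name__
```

a is int; b is int; c is float; result = 'float'

'float'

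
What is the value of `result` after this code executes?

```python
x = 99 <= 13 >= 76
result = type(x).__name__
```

x is bool; result = 'bool'

'bool'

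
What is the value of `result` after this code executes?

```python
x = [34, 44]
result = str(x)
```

x = [34, 44]; result = '[34, 44]'

'[34, 44]'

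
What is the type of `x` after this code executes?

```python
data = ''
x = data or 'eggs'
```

'or' returns first truthy value (str)

str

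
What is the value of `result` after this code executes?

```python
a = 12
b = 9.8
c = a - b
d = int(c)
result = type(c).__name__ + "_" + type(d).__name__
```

a is int; b is float; c is float; d is int; result = 'float_int'

'float_int'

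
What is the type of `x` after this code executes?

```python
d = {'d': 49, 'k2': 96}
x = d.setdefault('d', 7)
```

dict.setdefault() returns the (existing or default) value

int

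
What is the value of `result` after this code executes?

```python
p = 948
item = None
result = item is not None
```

p = 948; item = None; result = False

False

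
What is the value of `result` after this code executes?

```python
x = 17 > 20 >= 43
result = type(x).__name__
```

x is bool; result = 'bool'

'bool'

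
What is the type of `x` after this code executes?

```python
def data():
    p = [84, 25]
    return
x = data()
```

Bare return returns None

NoneType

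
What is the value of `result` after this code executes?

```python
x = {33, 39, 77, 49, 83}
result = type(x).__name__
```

x is set; result = 'set'

'set'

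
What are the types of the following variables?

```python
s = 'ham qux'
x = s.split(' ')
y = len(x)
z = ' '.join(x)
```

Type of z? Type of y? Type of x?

str.join() returns str; len() returns int; str.split() returns list

str, int, list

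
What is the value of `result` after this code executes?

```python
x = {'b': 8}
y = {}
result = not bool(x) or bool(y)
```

x = {'b': 8}; y = {}; result = False

False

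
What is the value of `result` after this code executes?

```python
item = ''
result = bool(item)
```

item = ''; result = False

False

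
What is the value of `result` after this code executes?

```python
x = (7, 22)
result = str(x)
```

x = (7, 22); result = '(7, 22)'

'(7, 22)'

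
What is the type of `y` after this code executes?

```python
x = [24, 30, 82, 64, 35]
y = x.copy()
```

list.copy() returns list

list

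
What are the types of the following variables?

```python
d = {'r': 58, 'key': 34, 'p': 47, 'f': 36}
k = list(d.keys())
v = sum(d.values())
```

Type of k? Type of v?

list() converts to list; sum of ints is int

list, int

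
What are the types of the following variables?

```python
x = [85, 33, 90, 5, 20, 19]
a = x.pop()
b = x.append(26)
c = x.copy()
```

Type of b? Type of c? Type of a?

append() returns None; copy() returns list; pop() returns element

NoneType, list, int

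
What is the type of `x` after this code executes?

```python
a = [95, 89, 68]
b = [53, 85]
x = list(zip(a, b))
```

list(zip()) returns a list of tuples

list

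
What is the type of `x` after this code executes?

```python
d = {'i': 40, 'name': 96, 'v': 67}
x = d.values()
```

.values() returns dict_values view

dict_values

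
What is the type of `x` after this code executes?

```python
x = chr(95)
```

chr() returns str (single char)

str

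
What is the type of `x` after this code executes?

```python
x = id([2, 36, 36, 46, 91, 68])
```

id() returns int

int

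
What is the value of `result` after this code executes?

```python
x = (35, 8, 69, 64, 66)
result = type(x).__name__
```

x is tuple; result = 'tuple'

'tuple'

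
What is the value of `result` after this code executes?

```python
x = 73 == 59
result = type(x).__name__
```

x is bool; result = 'bool'

'bool'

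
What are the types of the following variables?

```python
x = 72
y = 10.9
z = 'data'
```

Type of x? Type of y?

x is assigned a bare integer (no decimal point), so it is an int; y is assigned a number with a decimal point, so it is a float

int, float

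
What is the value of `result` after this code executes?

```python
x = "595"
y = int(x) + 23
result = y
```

x = '595'; y = 618; result = 618

618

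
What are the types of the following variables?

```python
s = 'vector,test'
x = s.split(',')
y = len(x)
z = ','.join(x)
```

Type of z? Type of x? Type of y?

str.join() returns str; str.split() returns list; len() returns int

str, list, int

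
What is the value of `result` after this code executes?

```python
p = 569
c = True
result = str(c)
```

p = 569; c = True; result = 'True'

'True'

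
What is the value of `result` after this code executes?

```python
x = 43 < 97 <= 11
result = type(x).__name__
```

x is bool; result = 'bool'

'bool'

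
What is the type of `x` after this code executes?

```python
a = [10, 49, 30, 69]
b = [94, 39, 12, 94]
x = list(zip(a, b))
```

list(zip()) returns a list of tuples

list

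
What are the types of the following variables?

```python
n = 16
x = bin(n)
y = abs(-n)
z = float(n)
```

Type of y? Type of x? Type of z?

abs() of int returns int; bin() returns str; float() returns float

int, str, float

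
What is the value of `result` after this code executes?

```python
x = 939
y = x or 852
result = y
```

x = 939; y = 939; result = 939

939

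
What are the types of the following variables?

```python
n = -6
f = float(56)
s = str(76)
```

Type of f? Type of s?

f is assigned the result of calling float(), which returns a float; s is assigned the result of calling str(), which returns a str

float, str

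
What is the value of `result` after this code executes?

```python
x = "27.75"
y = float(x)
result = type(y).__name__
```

x is str; y is float; result = 'float'

'float'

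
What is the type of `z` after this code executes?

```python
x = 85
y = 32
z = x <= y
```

Comparison returns bool

bool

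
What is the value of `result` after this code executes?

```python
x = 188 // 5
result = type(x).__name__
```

x is int; result = 'int'

'int'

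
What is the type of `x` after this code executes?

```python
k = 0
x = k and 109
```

'and' returns first falsy value (0 is int)

int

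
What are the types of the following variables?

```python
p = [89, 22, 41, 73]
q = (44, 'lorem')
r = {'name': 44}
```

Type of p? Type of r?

p is assigned a list literal (square brackets); r is assigned a dict literal ({key: value})

list, dict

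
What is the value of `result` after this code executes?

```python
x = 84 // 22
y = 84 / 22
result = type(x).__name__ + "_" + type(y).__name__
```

x is int; y is float; result = 'int_float'

'int_float'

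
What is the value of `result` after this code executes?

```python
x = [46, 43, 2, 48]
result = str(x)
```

x = [46, 43, 2, 48]; result = '[46, 43, 2, 48]'

'[46, 43, 2, 48]'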